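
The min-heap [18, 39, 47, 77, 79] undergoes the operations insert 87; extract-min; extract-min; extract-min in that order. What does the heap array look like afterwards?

insert 87:
  append 87 at index 5 → [18, 39, 47, 77, 79, 87] (no swap needed)
extract-min → returns 18:
  remove root 18; move last element 87 to root → [87, 39, 47, 77, 79]
  87 vs smaller child 39 at index 1, swap → [39, 87, 47, 77, 79]
  87 vs smaller child 77 at index 3, swap → [39, 77, 47, 87, 79]
extract-min → returns 39:
  remove root 39; move last element 79 to root → [79, 77, 47, 87]
  79 vs smaller child 47 at index 2, swap → [47, 77, 79, 87]
extract-min → returns 47:
  remove root 47; move last element 87 to root → [87, 77, 79]
  87 vs smaller child 77 at index 1, swap → [77, 87, 79]

[77, 87, 79]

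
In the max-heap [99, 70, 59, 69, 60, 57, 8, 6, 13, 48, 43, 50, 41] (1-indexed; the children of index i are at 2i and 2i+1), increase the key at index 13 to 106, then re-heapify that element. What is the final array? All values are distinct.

[106, 70, 99, 69, 60, 59, 8, 6, 13, 48, 43, 50, 57]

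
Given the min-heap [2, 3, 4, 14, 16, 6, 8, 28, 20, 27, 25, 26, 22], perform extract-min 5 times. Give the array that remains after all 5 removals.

[14, 16, 25, 20, 22, 26, 27, 28]

extract-min #1 returns 2:
  remove root 2; move last element 22 to root → [22, 3, 4, 14, 16, 6, 8, 28, 20, 27, 25, 26]
  22 vs smaller child 3 at index 1, swap → [3, 22, 4, 14, 16, 6, 8, 28, 20, 27, 25, 26]
  22 vs smaller child 14 at index 3, swap → [3, 14, 4, 22, 16, 6, 8, 28, 20, 27, 25, 26]
  22 vs smaller child 20 at index 8, swap → [3, 14, 4, 20, 16, 6, 8, 28, 22, 27, 25, 26]
extract-min #2 returns 3:
  remove root 3; move last element 26 to root → [26, 14, 4, 20, 16, 6, 8, 28, 22, 27, 25]
  26 vs smaller child 4 at index 2, swap → [4, 14, 26, 20, 16, 6, 8, 28, 22, 27, 25]
  26 vs smaller child 6 at index 5, swap → [4, 14, 6, 20, 16, 26, 8, 28, 22, 27, 25]
extract-min #3 returns 4:
  remove root 4; move last element 25 to root → [25, 14, 6, 20, 16, 26, 8, 28, 22, 27]
  25 vs smaller child 6 at index 2, swap → [6, 14, 25, 20, 16, 26, 8, 28, 22, 27]
  25 vs smaller child 8 at index 6, swap → [6, 14, 8, 20, 16, 26, 25, 28, 22, 27]
extract-min #4 returns 6:
  remove root 6; move last element 27 to root → [27, 14, 8, 20, 16, 26, 25, 28, 22]
  27 vs smaller child 8 at index 2, swap → [8, 14, 27, 20, 16, 26, 25, 28, 22]
  27 vs smaller child 25 at index 6, swap → [8, 14, 25, 20, 16, 26, 27, 28, 22]
extract-min #5 returns 8:
  remove root 8; move last element 22 to root → [22, 14, 25, 20, 16, 26, 27, 28]
  22 vs smaller child 14 at index 1, swap → [14, 22, 25, 20, 16, 26, 27, 28]
  22 vs smaller child 16 at index 4, swap → [14, 16, 25, 20, 22, 26, 27, 28]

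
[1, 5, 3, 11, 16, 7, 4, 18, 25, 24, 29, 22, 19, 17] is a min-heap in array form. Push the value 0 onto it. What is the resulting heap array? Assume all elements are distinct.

[0, 5, 1, 11, 16, 7, 3, 18, 25, 24, 29, 22, 19, 17, 4]

append 0 at index 14 → [1, 5, 3, 11, 16, 7, 4, 18, 25, 24, 29, 22, 19, 17, 0]
0 < parent 4 at index 6, swap → [1, 5, 3, 11, 16, 7, 0, 18, 25, 24, 29, 22, 19, 17, 4]
0 < parent 3 at index 2, swap → [1, 5, 0, 11, 16, 7, 3, 18, 25, 24, 29, 22, 19, 17, 4]
0 < parent 1 at index 0, swap → [0, 5, 1, 11, 16, 7, 3, 18, 25, 24, 29, 22, 19, 17, 4]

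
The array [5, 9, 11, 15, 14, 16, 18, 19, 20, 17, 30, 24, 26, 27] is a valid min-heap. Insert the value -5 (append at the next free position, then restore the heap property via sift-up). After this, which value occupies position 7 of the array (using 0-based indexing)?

19

append -5 at index 14 → [5, 9, 11, 15, 14, 16, 18, 19, 20, 17, 30, 24, 26, 27, -5]
-5 < parent 18 at index 6, swap → [5, 9, 11, 15, 14, 16, -5, 19, 20, 17, 30, 24, 26, 27, 18]
-5 < parent 11 at index 2, swap → [5, 9, -5, 15, 14, 16, 11, 19, 20, 17, 30, 24, 26, 27, 18]
-5 < parent 5 at index 0, swap → [-5, 9, 5, 15, 14, 16, 11, 19, 20, 17, 30, 24, 26, 27, 18]
resulting array: [-5, 9, 5, 15, 14, 16, 11, 19, 20, 17, 30, 24, 26, 27, 18]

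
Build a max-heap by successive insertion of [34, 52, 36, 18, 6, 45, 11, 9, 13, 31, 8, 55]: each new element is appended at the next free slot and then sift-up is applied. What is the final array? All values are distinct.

[55, 34, 52, 18, 31, 45, 11, 9, 13, 6, 8, 36]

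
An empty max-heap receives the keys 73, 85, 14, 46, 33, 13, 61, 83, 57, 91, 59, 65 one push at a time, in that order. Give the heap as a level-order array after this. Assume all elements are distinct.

[91, 85, 65, 73, 83, 61, 14, 46, 57, 33, 59, 13]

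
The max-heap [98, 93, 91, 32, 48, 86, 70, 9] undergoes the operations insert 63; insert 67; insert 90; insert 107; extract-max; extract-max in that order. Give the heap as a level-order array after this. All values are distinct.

[93, 90, 91, 63, 67, 86, 70, 9, 32, 48]

insert 63:
  append 63 at index 8 → [98, 93, 91, 32, 48, 86, 70, 9, 63]
  63 > parent 32 at index 3, swap → [98, 93, 91, 63, 48, 86, 70, 9, 32]
insert 67:
  append 67 at index 9 → [98, 93, 91, 63, 48, 86, 70, 9, 32, 67]
  67 > parent 48 at index 4, swap → [98, 93, 91, 63, 67, 86, 70, 9, 32, 48]
insert 90:
  append 90 at index 10 → [98, 93, 91, 63, 67, 86, 70, 9, 32, 48, 90]
  90 > parent 67 at index 4, swap → [98, 93, 91, 63, 90, 86, 70, 9, 32, 48, 67]
insert 107:
  append 107 at index 11 → [98, 93, 91, 63, 90, 86, 70, 9, 32, 48, 67, 107]
  107 > parent 86 at index 5, swap → [98, 93, 91, 63, 90, 107, 70, 9, 32, 48, 67, 86]
  107 > parent 91 at index 2, swap → [98, 93, 107, 63, 90, 91, 70, 9, 32, 48, 67, 86]
  107 > parent 98 at index 0, swap → [107, 93, 98, 63, 90, 91, 70, 9, 32, 48, 67, 86]
extract-max → returns 107:
  remove root 107; move last element 86 to root → [86, 93, 98, 63, 90, 91, 70, 9, 32, 48, 67]
  86 vs larger child 98 at index 2, swap → [98, 93, 86, 63, 90, 91, 70, 9, 32, 48, 67]
  86 vs larger child 91 at index 5, swap → [98, 93, 91, 63, 90, 86, 70, 9, 32, 48, 67]
extract-max → returns 98:
  remove root 98; move last element 67 to root → [67, 93, 91, 63, 90, 86, 70, 9, 32, 48]
  67 vs larger child 93 at index 1, swap → [93, 67, 91, 63, 90, 86, 70, 9, 32, 48]
  67 vs larger child 90 at index 4, swap → [93, 90, 91, 63, 67, 86, 70, 9, 32, 48]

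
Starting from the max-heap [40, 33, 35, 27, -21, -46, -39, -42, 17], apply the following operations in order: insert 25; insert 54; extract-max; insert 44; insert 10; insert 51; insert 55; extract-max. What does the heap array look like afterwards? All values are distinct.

[51, 40, 44, 27, 33, 35, -39, -42, 17, -21, 25, -46, 10]

insert 25:
  append 25 at index 9 → [40, 33, 35, 27, -21, -46, -39, -42, 17, 25]
  25 > parent -21 at index 4, swap → [40, 33, 35, 27, 25, -46, -39, -42, 17, -21]
insert 54:
  append 54 at index 10 → [40, 33, 35, 27, 25, -46, -39, -42, 17, -21, 54]
  54 > parent 25 at index 4, swap → [40, 33, 35, 27, 54, -46, -39, -42, 17, -21, 25]
  54 > parent 33 at index 1, swap → [40, 54, 35, 27, 33, -46, -39, -42, 17, -21, 25]
  54 > parent 40 at index 0, swap → [54, 40, 35, 27, 33, -46, -39, -42, 17, -21, 25]
extract-max → returns 54:
  remove root 54; move last element 25 to root → [25, 40, 35, 27, 33, -46, -39, -42, 17, -21]
  25 vs larger child 40 at index 1, swap → [40, 25, 35, 27, 33, -46, -39, -42, 17, -21]
  25 vs larger child 33 at index 4, swap → [40, 33, 35, 27, 25, -46, -39, -42, 17, -21]
insert 44:
  append 44 at index 10 → [40, 33, 35, 27, 25, -46, -39, -42, 17, -21, 44]
  44 > parent 25 at index 4, swap → [40, 33, 35, 27, 44, -46, -39, -42, 17, -21, 25]
  44 > parent 33 at index 1, swap → [40, 44, 35, 27, 33, -46, -39, -42, 17, -21, 25]
  44 > parent 40 at index 0, swap → [44, 40, 35, 27, 33, -46, -39, -42, 17, -21, 25]
insert 10:
  append 10 at index 11 → [44, 40, 35, 27, 33, -46, -39, -42, 17, -21, 25, 10]
  10 > parent -46 at index 5, swap → [44, 40, 35, 27, 33, 10, -39, -42, 17, -21, 25, -46]
insert 51:
  append 51 at index 12 → [44, 40, 35, 27, 33, 10, -39, -42, 17, -21, 25, -46, 51]
  51 > parent 10 at index 5, swap → [44, 40, 35, 27, 33, 51, -39, -42, 17, -21, 25, -46, 10]
  51 > parent 35 at index 2, swap → [44, 40, 51, 27, 33, 35, -39, -42, 17, -21, 25, -46, 10]
  51 > parent 44 at index 0, swap → [51, 40, 44, 27, 33, 35, -39, -42, 17, -21, 25, -46, 10]
insert 55:
  append 55 at index 13 → [51, 40, 44, 27, 33, 35, -39, -42, 17, -21, 25, -46, 10, 55]
  55 > parent -39 at index 6, swap → [51, 40, 44, 27, 33, 35, 55, -42, 17, -21, 25, -46, 10, -39]
  55 > parent 44 at index 2, swap → [51, 40, 55, 27, 33, 35, 44, -42, 17, -21, 25, -46, 10, -39]
  55 > parent 51 at index 0, swap → [55, 40, 51, 27, 33, 35, 44, -42, 17, -21, 25, -46, 10, -39]
extract-max → returns 55:
  remove root 55; move last element -39 to root → [-39, 40, 51, 27, 33, 35, 44, -42, 17, -21, 25, -46, 10]
  -39 vs larger child 51 at index 2, swap → [51, 40, -39, 27, 33, 35, 44, -42, 17, -21, 25, -46, 10]
  -39 vs larger child 44 at index 6, swap → [51, 40, 44, 27, 33, 35, -39, -42, 17, -21, 25, -46, 10]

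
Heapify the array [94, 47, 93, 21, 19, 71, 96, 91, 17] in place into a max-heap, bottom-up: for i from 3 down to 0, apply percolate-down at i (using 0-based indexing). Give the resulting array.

sift down from index 3:
  21 vs larger child 91 at index 7, swap → [94, 47, 93, 91, 19, 71, 96, 21, 17]
sift down from index 2:
  93 vs larger child 96 at index 6, swap → [94, 47, 96, 91, 19, 71, 93, 21, 17]
sift down from index 1:
  47 vs larger child 91 at index 3, swap → [94, 91, 96, 47, 19, 71, 93, 21, 17]
sift down from index 0:
  94 vs larger child 96 at index 2, swap → [96, 91, 94, 47, 19, 71, 93, 21, 17]

[96, 91, 94, 47, 19, 71, 93, 21, 17]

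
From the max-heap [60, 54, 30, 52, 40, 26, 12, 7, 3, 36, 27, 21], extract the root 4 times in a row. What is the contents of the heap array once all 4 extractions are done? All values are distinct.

[36, 27, 30, 21, 3, 26, 12, 7]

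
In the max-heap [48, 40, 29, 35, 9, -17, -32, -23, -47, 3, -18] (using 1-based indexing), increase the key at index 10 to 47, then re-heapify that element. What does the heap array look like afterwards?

set index 10 from 3 to 47 → [48, 40, 29, 35, 9, -17, -32, -23, -47, 47, -18]
47 > parent 9 at index 5, swap → [48, 40, 29, 35, 47, -17, -32, -23, -47, 9, -18]
47 > parent 40 at index 2, swap → [48, 47, 29, 35, 40, -17, -32, -23, -47, 9, -18]

[48, 47, 29, 35, 40, -17, -32, -23, -47, 9, -18]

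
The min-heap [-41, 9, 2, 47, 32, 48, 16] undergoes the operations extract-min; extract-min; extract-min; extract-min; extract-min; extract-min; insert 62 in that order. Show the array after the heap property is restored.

extract-min → returns -41:
  remove root -41; move last element 16 to root → [16, 9, 2, 47, 32, 48]
  16 vs smaller child 2 at index 2, swap → [2, 9, 16, 47, 32, 48]
extract-min → returns 2:
  remove root 2; move last element 48 to root → [48, 9, 16, 47, 32]
  48 vs smaller child 9 at index 1, swap → [9, 48, 16, 47, 32]
  48 vs smaller child 32 at index 4, swap → [9, 32, 16, 47, 48]
extract-min → returns 9:
  remove root 9; move last element 48 to root → [48, 32, 16, 47]
  48 vs smaller child 16 at index 2, swap → [16, 32, 48, 47]
extract-min → returns 16:
  remove root 16; move last element 47 to root → [47, 32, 48]
  47 vs smaller child 32 at index 1, swap → [32, 47, 48]
extract-min → returns 32:
  remove root 32; move last element 48 to root → [48, 47]
  48 vs only child 47 at index 1, swap → [47, 48]
extract-min → returns 47:
  remove root 47; move last element 48 to root → [48] (no swap needed)
insert 62:
  append 62 at index 1 → [48, 62] (no swap needed)

[48, 62]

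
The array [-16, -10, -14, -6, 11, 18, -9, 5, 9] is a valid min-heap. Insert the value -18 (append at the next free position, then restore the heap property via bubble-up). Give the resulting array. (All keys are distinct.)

append -18 at index 9 → [-16, -10, -14, -6, 11, 18, -9, 5, 9, -18]
-18 < parent 11 at index 4, swap → [-16, -10, -14, -6, -18, 18, -9, 5, 9, 11]
-18 < parent -10 at index 1, swap → [-16, -18, -14, -6, -10, 18, -9, 5, 9, 11]
-18 < parent -16 at index 0, swap → [-18, -16, -14, -6, -10, 18, -9, 5, 9, 11]

[-18, -16, -14, -6, -10, 18, -9, 5, 9, 11]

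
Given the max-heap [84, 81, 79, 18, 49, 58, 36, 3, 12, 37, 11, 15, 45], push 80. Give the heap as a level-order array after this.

[84, 81, 80, 18, 49, 58, 79, 3, 12, 37, 11, 15, 45, 36]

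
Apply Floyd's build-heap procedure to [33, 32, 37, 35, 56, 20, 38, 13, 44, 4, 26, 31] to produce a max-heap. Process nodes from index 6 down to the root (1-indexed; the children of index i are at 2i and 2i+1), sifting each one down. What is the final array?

[56, 44, 38, 35, 32, 31, 37, 13, 33, 4, 26, 20]

sift down from index 6:
  20 vs only child 31 at index 12, swap → [33, 32, 37, 35, 56, 31, 38, 13, 44, 4, 26, 20]
sift down from index 5: already satisfies heap property
sift down from index 4:
  35 vs larger child 44 at index 9, swap → [33, 32, 37, 44, 56, 31, 38, 13, 35, 4, 26, 20]
sift down from index 3:
  37 vs larger child 38 at index 7, swap → [33, 32, 38, 44, 56, 31, 37, 13, 35, 4, 26, 20]
sift down from index 2:
  32 vs larger child 56 at index 5, swap → [33, 56, 38, 44, 32, 31, 37, 13, 35, 4, 26, 20]
sift down from index 1:
  33 vs larger child 56 at index 2, swap → [56, 33, 38, 44, 32, 31, 37, 13, 35, 4, 26, 20]
  33 vs larger child 44 at index 4, swap → [56, 44, 38, 33, 32, 31, 37, 13, 35, 4, 26, 20]
  33 vs larger child 35 at index 9, swap → [56, 44, 38, 35, 32, 31, 37, 13, 33, 4, 26, 20]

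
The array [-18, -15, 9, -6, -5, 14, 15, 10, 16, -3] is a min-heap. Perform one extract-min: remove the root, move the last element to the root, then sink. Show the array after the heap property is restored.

[-15, -6, 9, -3, -5, 14, 15, 10, 16]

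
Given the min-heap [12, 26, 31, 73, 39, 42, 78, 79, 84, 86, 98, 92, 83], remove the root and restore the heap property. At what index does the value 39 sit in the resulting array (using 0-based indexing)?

remove root 12; move last element 83 to root → [83, 26, 31, 73, 39, 42, 78, 79, 84, 86, 98, 92]
83 vs smaller child 26 at index 1, swap → [26, 83, 31, 73, 39, 42, 78, 79, 84, 86, 98, 92]
83 vs smaller child 39 at index 4, swap → [26, 39, 31, 73, 83, 42, 78, 79, 84, 86, 98, 92]
resulting array: [26, 39, 31, 73, 83, 42, 78, 79, 84, 86, 98, 92]

1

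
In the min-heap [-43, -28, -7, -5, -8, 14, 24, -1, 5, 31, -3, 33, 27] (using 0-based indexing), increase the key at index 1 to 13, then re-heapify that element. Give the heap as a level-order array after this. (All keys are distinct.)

[-43, -8, -7, -5, -3, 14, 24, -1, 5, 31, 13, 33, 27]

set index 1 from -28 to 13 → [-43, 13, -7, -5, -8, 14, 24, -1, 5, 31, -3, 33, 27]
13 vs smaller child -8 at index 4, swap → [-43, -8, -7, -5, 13, 14, 24, -1, 5, 31, -3, 33, 27]
13 vs smaller child -3 at index 10, swap → [-43, -8, -7, -5, -3, 14, 24, -1, 5, 31, 13, 33, 27]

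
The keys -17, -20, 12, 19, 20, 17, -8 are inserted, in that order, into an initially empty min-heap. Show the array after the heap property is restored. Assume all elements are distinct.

Insert -17:
  append -17 at index 0 → [-17] (no swap needed)
Insert -20:
  append -20 at index 1 → [-17, -20]
  -20 < parent -17 at index 0, swap → [-20, -17]
Insert 12:
  append 12 at index 2 → [-20, -17, 12] (no swap needed)
Insert 19:
  append 19 at index 3 → [-20, -17, 12, 19] (no swap needed)
Insert 20:
  append 20 at index 4 → [-20, -17, 12, 19, 20] (no swap needed)
Insert 17:
  append 17 at index 5 → [-20, -17, 12, 19, 20, 17] (no swap needed)
Insert -8:
  append -8 at index 6 → [-20, -17, 12, 19, 20, 17, -8]
  -8 < parent 12 at index 2, swap → [-20, -17, -8, 19, 20, 17, 12]

[-20, -17, -8, 19, 20, 17, 12]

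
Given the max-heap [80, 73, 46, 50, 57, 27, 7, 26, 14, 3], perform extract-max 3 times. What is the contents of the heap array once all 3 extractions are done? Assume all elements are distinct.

extract-max #1 returns 80:
  remove root 80; move last element 3 to root → [3, 73, 46, 50, 57, 27, 7, 26, 14]
  3 vs larger child 73 at index 1, swap → [73, 3, 46, 50, 57, 27, 7, 26, 14]
  3 vs larger child 57 at index 4, swap → [73, 57, 46, 50, 3, 27, 7, 26, 14]
extract-max #2 returns 73:
  remove root 73; move last element 14 to root → [14, 57, 46, 50, 3, 27, 7, 26]
  14 vs larger child 57 at index 1, swap → [57, 14, 46, 50, 3, 27, 7, 26]
  14 vs larger child 50 at index 3, swap → [57, 50, 46, 14, 3, 27, 7, 26]
  14 vs only child 26 at index 7, swap → [57, 50, 46, 26, 3, 27, 7, 14]
extract-max #3 returns 57:
  remove root 57; move last element 14 to root → [14, 50, 46, 26, 3, 27, 7]
  14 vs larger child 50 at index 1, swap → [50, 14, 46, 26, 3, 27, 7]
  14 vs larger child 26 at index 3, swap → [50, 26, 46, 14, 3, 27, 7]

[50, 26, 46, 14, 3, 27, 7]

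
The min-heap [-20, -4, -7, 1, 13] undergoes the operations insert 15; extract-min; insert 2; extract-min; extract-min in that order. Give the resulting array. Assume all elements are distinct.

[1, 13, 2, 15]

insert 15:
  append 15 at index 5 → [-20, -4, -7, 1, 13, 15] (no swap needed)
extract-min → returns -20:
  remove root -20; move last element 15 to root → [15, -4, -7, 1, 13]
  15 vs smaller child -7 at index 2, swap → [-7, -4, 15, 1, 13]
insert 2:
  append 2 at index 5 → [-7, -4, 15, 1, 13, 2]
  2 < parent 15 at index 2, swap → [-7, -4, 2, 1, 13, 15]
extract-min → returns -7:
  remove root -7; move last element 15 to root → [15, -4, 2, 1, 13]
  15 vs smaller child -4 at index 1, swap → [-4, 15, 2, 1, 13]
  15 vs smaller child 1 at index 3, swap → [-4, 1, 2, 15, 13]
extract-min → returns -4:
  remove root -4; move last element 13 to root → [13, 1, 2, 15]
  13 vs smaller child 1 at index 1, swap → [1, 13, 2, 15]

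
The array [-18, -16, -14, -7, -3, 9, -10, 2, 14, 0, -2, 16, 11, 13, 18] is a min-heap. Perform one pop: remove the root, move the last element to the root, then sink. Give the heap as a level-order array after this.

[-16, -7, -14, 2, -3, 9, -10, 18, 14, 0, -2, 16, 11, 13]

remove root -18; move last element 18 to root → [18, -16, -14, -7, -3, 9, -10, 2, 14, 0, -2, 16, 11, 13]
18 vs smaller child -16 at index 1, swap → [-16, 18, -14, -7, -3, 9, -10, 2, 14, 0, -2, 16, 11, 13]
18 vs smaller child -7 at index 3, swap → [-16, -7, -14, 18, -3, 9, -10, 2, 14, 0, -2, 16, 11, 13]
18 vs smaller child 2 at index 7, swap → [-16, -7, -14, 2, -3, 9, -10, 18, 14, 0, -2, 16, 11, 13]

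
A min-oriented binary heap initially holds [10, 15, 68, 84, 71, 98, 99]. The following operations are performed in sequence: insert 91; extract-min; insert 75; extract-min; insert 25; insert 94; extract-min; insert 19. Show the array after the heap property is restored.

[19, 68, 84, 71, 91, 98, 99, 94, 75]

insert 91:
  append 91 at index 7 → [10, 15, 68, 84, 71, 98, 99, 91] (no swap needed)
extract-min → returns 10:
  remove root 10; move last element 91 to root → [91, 15, 68, 84, 71, 98, 99]
  91 vs smaller child 15 at index 1, swap → [15, 91, 68, 84, 71, 98, 99]
  91 vs smaller child 71 at index 4, swap → [15, 71, 68, 84, 91, 98, 99]
insert 75:
  append 75 at index 7 → [15, 71, 68, 84, 91, 98, 99, 75]
  75 < parent 84 at index 3, swap → [15, 71, 68, 75, 91, 98, 99, 84]
extract-min → returns 15:
  remove root 15; move last element 84 to root → [84, 71, 68, 75, 91, 98, 99]
  84 vs smaller child 68 at index 2, swap → [68, 71, 84, 75, 91, 98, 99]
insert 25:
  append 25 at index 7 → [68, 71, 84, 75, 91, 98, 99, 25]
  25 < parent 75 at index 3, swap → [68, 71, 84, 25, 91, 98, 99, 75]
  25 < parent 71 at index 1, swap → [68, 25, 84, 71, 91, 98, 99, 75]
  25 < parent 68 at index 0, swap → [25, 68, 84, 71, 91, 98, 99, 75]
insert 94:
  append 94 at index 8 → [25, 68, 84, 71, 91, 98, 99, 75, 94] (no swap needed)
extract-min → returns 25:
  remove root 25; move last element 94 to root → [94, 68, 84, 71, 91, 98, 99, 75]
  94 vs smaller child 68 at index 1, swap → [68, 94, 84, 71, 91, 98, 99, 75]
  94 vs smaller child 71 at index 3, swap → [68, 71, 84, 94, 91, 98, 99, 75]
  94 vs only child 75 at index 7, swap → [68, 71, 84, 75, 91, 98, 99, 94]
insert 19:
  append 19 at index 8 → [68, 71, 84, 75, 91, 98, 99, 94, 19]
  19 < parent 75 at index 3, swap → [68, 71, 84, 19, 91, 98, 99, 94, 75]
  19 < parent 71 at index 1, swap → [68, 19, 84, 71, 91, 98, 99, 94, 75]
  19 < parent 68 at index 0, swap → [19, 68, 84, 71, 91, 98, 99, 94, 75]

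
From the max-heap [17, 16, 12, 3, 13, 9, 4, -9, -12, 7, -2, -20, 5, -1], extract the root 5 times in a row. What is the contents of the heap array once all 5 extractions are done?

[7, 5, 4, 3, -1, -20, -2, -9, -12]

extract-max #1 returns 17:
  remove root 17; move last element -1 to root → [-1, 16, 12, 3, 13, 9, 4, -9, -12, 7, -2, -20, 5]
  -1 vs larger child 16 at index 1, swap → [16, -1, 12, 3, 13, 9, 4, -9, -12, 7, -2, -20, 5]
  -1 vs larger child 13 at index 4, swap → [16, 13, 12, 3, -1, 9, 4, -9, -12, 7, -2, -20, 5]
  -1 vs larger child 7 at index 9, swap → [16, 13, 12, 3, 7, 9, 4, -9, -12, -1, -2, -20, 5]
extract-max #2 returns 16:
  remove root 16; move last element 5 to root → [5, 13, 12, 3, 7, 9, 4, -9, -12, -1, -2, -20]
  5 vs larger child 13 at index 1, swap → [13, 5, 12, 3, 7, 9, 4, -9, -12, -1, -2, -20]
  5 vs larger child 7 at index 4, swap → [13, 7, 12, 3, 5, 9, 4, -9, -12, -1, -2, -20]
extract-max #3 returns 13:
  remove root 13; move last element -20 to root → [-20, 7, 12, 3, 5, 9, 4, -9, -12, -1, -2]
  -20 vs larger child 12 at index 2, swap → [12, 7, -20, 3, 5, 9, 4, -9, -12, -1, -2]
  -20 vs larger child 9 at index 5, swap → [12, 7, 9, 3, 5, -20, 4, -9, -12, -1, -2]
extract-max #4 returns 12:
  remove root 12; move last element -2 to root → [-2, 7, 9, 3, 5, -20, 4, -9, -12, -1]
  -2 vs larger child 9 at index 2, swap → [9, 7, -2, 3, 5, -20, 4, -9, -12, -1]
  -2 vs larger child 4 at index 6, swap → [9, 7, 4, 3, 5, -20, -2, -9, -12, -1]
extract-max #5 returns 9:
  remove root 9; move last element -1 to root → [-1, 7, 4, 3, 5, -20, -2, -9, -12]
  -1 vs larger child 7 at index 1, swap → [7, -1, 4, 3, 5, -20, -2, -9, -12]
  -1 vs larger child 5 at index 4, swap → [7, 5, 4, 3, -1, -20, -2, -9, -12]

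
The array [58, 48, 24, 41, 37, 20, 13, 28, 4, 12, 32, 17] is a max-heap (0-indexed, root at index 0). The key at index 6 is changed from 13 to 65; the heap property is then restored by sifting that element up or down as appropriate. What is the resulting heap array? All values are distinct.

[65, 48, 58, 41, 37, 20, 24, 28, 4, 12, 32, 17]

set index 6 from 13 to 65 → [58, 48, 24, 41, 37, 20, 65, 28, 4, 12, 32, 17]
65 > parent 24 at index 2, swap → [58, 48, 65, 41, 37, 20, 24, 28, 4, 12, 32, 17]
65 > parent 58 at index 0, swap → [65, 48, 58, 41, 37, 20, 24, 28, 4, 12, 32, 17]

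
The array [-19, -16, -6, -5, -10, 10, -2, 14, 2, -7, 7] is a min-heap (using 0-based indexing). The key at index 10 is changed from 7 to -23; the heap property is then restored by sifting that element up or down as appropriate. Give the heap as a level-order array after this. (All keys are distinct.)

set index 10 from 7 to -23 → [-19, -16, -6, -5, -10, 10, -2, 14, 2, -7, -23]
-23 < parent -10 at index 4, swap → [-19, -16, -6, -5, -23, 10, -2, 14, 2, -7, -10]
-23 < parent -16 at index 1, swap → [-19, -23, -6, -5, -16, 10, -2, 14, 2, -7, -10]
-23 < parent -19 at index 0, swap → [-23, -19, -6, -5, -16, 10, -2, 14, 2, -7, -10]

[-23, -19, -6, -5, -16, 10, -2, 14, 2, -7, -10]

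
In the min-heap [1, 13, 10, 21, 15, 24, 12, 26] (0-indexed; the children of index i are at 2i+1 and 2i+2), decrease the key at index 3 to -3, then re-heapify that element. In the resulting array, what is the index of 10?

set index 3 from 21 to -3 → [1, 13, 10, -3, 15, 24, 12, 26]
-3 < parent 13 at index 1, swap → [1, -3, 10, 13, 15, 24, 12, 26]
-3 < parent 1 at index 0, swap → [-3, 1, 10, 13, 15, 24, 12, 26]
resulting array: [-3, 1, 10, 13, 15, 24, 12, 26]

2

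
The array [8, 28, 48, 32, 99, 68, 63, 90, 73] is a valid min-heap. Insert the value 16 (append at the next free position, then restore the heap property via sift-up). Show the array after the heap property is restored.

append 16 at index 9 → [8, 28, 48, 32, 99, 68, 63, 90, 73, 16]
16 < parent 99 at index 4, swap → [8, 28, 48, 32, 16, 68, 63, 90, 73, 99]
16 < parent 28 at index 1, swap → [8, 16, 48, 32, 28, 68, 63, 90, 73, 99]

[8, 16, 48, 32, 28, 68, 63, 90, 73, 99]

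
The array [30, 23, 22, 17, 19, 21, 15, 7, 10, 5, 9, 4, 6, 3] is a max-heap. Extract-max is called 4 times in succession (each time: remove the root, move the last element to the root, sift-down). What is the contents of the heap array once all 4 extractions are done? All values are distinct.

extract-max #1 returns 30:
  remove root 30; move last element 3 to root → [3, 23, 22, 17, 19, 21, 15, 7, 10, 5, 9, 4, 6]
  3 vs larger child 23 at index 1, swap → [23, 3, 22, 17, 19, 21, 15, 7, 10, 5, 9, 4, 6]
  3 vs larger child 19 at index 4, swap → [23, 19, 22, 17, 3, 21, 15, 7, 10, 5, 9, 4, 6]
  3 vs larger child 9 at index 10, swap → [23, 19, 22, 17, 9, 21, 15, 7, 10, 5, 3, 4, 6]
extract-max #2 returns 23:
  remove root 23; move last element 6 to root → [6, 19, 22, 17, 9, 21, 15, 7, 10, 5, 3, 4]
  6 vs larger child 22 at index 2, swap → [22, 19, 6, 17, 9, 21, 15, 7, 10, 5, 3, 4]
  6 vs larger child 21 at index 5, swap → [22, 19, 21, 17, 9, 6, 15, 7, 10, 5, 3, 4]
extract-max #3 returns 22:
  remove root 22; move last element 4 to root → [4, 19, 21, 17, 9, 6, 15, 7, 10, 5, 3]
  4 vs larger child 21 at index 2, swap → [21, 19, 4, 17, 9, 6, 15, 7, 10, 5, 3]
  4 vs larger child 15 at index 6, swap → [21, 19, 15, 17, 9, 6, 4, 7, 10, 5, 3]
extract-max #4 returns 21:
  remove root 21; move last element 3 to root → [3, 19, 15, 17, 9, 6, 4, 7, 10, 5]
  3 vs larger child 19 at index 1, swap → [19, 3, 15, 17, 9, 6, 4, 7, 10, 5]
  3 vs larger child 17 at index 3, swap → [19, 17, 15, 3, 9, 6, 4, 7, 10, 5]
  3 vs larger child 10 at index 8, swap → [19, 17, 15, 10, 9, 6, 4, 7, 3, 5]

[19, 17, 15, 10, 9, 6, 4, 7, 3, 5]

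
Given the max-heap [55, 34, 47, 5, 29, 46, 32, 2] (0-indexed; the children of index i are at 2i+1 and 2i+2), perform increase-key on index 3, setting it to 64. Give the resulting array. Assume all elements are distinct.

set index 3 from 5 to 64 → [55, 34, 47, 64, 29, 46, 32, 2]
64 > parent 34 at index 1, swap → [55, 64, 47, 34, 29, 46, 32, 2]
64 > parent 55 at index 0, swap → [64, 55, 47, 34, 29, 46, 32, 2]

[64, 55, 47, 34, 29, 46, 32, 2]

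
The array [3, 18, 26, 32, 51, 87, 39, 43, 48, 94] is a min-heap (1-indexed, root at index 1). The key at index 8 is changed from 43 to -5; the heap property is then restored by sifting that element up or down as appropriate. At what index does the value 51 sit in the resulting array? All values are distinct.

5

set index 8 from 43 to -5 → [3, 18, 26, 32, 51, 87, 39, -5, 48, 94]
-5 < parent 32 at index 4, swap → [3, 18, 26, -5, 51, 87, 39, 32, 48, 94]
-5 < parent 18 at index 2, swap → [3, -5, 26, 18, 51, 87, 39, 32, 48, 94]
-5 < parent 3 at index 1, swap → [-5, 3, 26, 18, 51, 87, 39, 32, 48, 94]
resulting array: [-5, 3, 26, 18, 51, 87, 39, 32, 48, 94]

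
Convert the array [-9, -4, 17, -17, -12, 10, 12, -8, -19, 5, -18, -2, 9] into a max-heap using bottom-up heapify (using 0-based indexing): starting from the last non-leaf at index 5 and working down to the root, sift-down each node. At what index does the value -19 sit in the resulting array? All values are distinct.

8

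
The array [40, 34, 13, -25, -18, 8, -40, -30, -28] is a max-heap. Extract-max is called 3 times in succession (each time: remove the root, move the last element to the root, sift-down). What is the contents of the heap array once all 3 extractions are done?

extract-max #1 returns 40:
  remove root 40; move last element -28 to root → [-28, 34, 13, -25, -18, 8, -40, -30]
  -28 vs larger child 34 at index 1, swap → [34, -28, 13, -25, -18, 8, -40, -30]
  -28 vs larger child -18 at index 4, swap → [34, -18, 13, -25, -28, 8, -40, -30]
extract-max #2 returns 34:
  remove root 34; move last element -30 to root → [-30, -18, 13, -25, -28, 8, -40]
  -30 vs larger child 13 at index 2, swap → [13, -18, -30, -25, -28, 8, -40]
  -30 vs larger child 8 at index 5, swap → [13, -18, 8, -25, -28, -30, -40]
extract-max #3 returns 13:
  remove root 13; move last element -40 to root → [-40, -18, 8, -25, -28, -30]
  -40 vs larger child 8 at index 2, swap → [8, -18, -40, -25, -28, -30]
  -40 vs only child -30 at index 5, swap → [8, -18, -30, -25, -28, -40]

[8, -18, -30, -25, -28, -40]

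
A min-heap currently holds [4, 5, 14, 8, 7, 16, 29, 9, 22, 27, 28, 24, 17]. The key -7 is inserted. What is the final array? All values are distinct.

[-7, 5, 4, 8, 7, 16, 14, 9, 22, 27, 28, 24, 17, 29]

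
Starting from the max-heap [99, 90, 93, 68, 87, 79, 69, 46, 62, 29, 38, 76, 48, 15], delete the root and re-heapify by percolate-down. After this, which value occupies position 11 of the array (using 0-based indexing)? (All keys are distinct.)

15

remove root 99; move last element 15 to root → [15, 90, 93, 68, 87, 79, 69, 46, 62, 29, 38, 76, 48]
15 vs larger child 93 at index 2, swap → [93, 90, 15, 68, 87, 79, 69, 46, 62, 29, 38, 76, 48]
15 vs larger child 79 at index 5, swap → [93, 90, 79, 68, 87, 15, 69, 46, 62, 29, 38, 76, 48]
15 vs larger child 76 at index 11, swap → [93, 90, 79, 68, 87, 76, 69, 46, 62, 29, 38, 15, 48]
resulting array: [93, 90, 79, 68, 87, 76, 69, 46, 62, 29, 38, 15, 48]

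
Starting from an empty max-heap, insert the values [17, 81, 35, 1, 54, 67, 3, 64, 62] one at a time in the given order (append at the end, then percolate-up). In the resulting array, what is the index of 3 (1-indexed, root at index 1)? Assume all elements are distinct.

Insert 17:
  append 17 at index 1 → [17] (no swap needed)
Insert 81:
  append 81 at index 2 → [17, 81]
  81 > parent 17 at index 1, swap → [81, 17]
Insert 35:
  append 35 at index 3 → [81, 17, 35] (no swap needed)
Insert 1:
  append 1 at index 4 → [81, 17, 35, 1] (no swap needed)
Insert 54:
  append 54 at index 5 → [81, 17, 35, 1, 54]
  54 > parent 17 at index 2, swap → [81, 54, 35, 1, 17]
Insert 67:
  append 67 at index 6 → [81, 54, 35, 1, 17, 67]
  67 > parent 35 at index 3, swap → [81, 54, 67, 1, 17, 35]
Insert 3:
  append 3 at index 7 → [81, 54, 67, 1, 17, 35, 3] (no swap needed)
Insert 64:
  append 64 at index 8 → [81, 54, 67, 1, 17, 35, 3, 64]
  64 > parent 1 at index 4, swap → [81, 54, 67, 64, 17, 35, 3, 1]
  64 > parent 54 at index 2, swap → [81, 64, 67, 54, 17, 35, 3, 1]
Insert 62:
  append 62 at index 9 → [81, 64, 67, 54, 17, 35, 3, 1, 62]
  62 > parent 54 at index 4, swap → [81, 64, 67, 62, 17, 35, 3, 1, 54]
resulting array: [81, 64, 67, 62, 17, 35, 3, 1, 54]

7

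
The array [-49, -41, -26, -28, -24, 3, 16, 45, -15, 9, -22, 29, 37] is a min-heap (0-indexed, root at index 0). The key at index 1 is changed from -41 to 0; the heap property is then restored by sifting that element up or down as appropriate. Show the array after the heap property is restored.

set index 1 from -41 to 0 → [-49, 0, -26, -28, -24, 3, 16, 45, -15, 9, -22, 29, 37]
0 vs smaller child -28 at index 3, swap → [-49, -28, -26, 0, -24, 3, 16, 45, -15, 9, -22, 29, 37]
0 vs smaller child -15 at index 8, swap → [-49, -28, -26, -15, -24, 3, 16, 45, 0, 9, -22, 29, 37]

[-49, -28, -26, -15, -24, 3, 16, 45, 0, 9, -22, 29, 37]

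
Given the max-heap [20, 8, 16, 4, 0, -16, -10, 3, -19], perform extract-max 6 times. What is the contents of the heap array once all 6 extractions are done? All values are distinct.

extract-max #1 returns 20:
  remove root 20; move last element -19 to root → [-19, 8, 16, 4, 0, -16, -10, 3]
  -19 vs larger child 16 at index 2, swap → [16, 8, -19, 4, 0, -16, -10, 3]
  -19 vs larger child -10 at index 6, swap → [16, 8, -10, 4, 0, -16, -19, 3]
extract-max #2 returns 16:
  remove root 16; move last element 3 to root → [3, 8, -10, 4, 0, -16, -19]
  3 vs larger child 8 at index 1, swap → [8, 3, -10, 4, 0, -16, -19]
  3 vs larger child 4 at index 3, swap → [8, 4, -10, 3, 0, -16, -19]
extract-max #3 returns 8:
  remove root 8; move last element -19 to root → [-19, 4, -10, 3, 0, -16]
  -19 vs larger child 4 at index 1, swap → [4, -19, -10, 3, 0, -16]
  -19 vs larger child 3 at index 3, swap → [4, 3, -10, -19, 0, -16]
extract-max #4 returns 4:
  remove root 4; move last element -16 to root → [-16, 3, -10, -19, 0]
  -16 vs larger child 3 at index 1, swap → [3, -16, -10, -19, 0]
  -16 vs larger child 0 at index 4, swap → [3, 0, -10, -19, -16]
extract-max #5 returns 3:
  remove root 3; move last element -16 to root → [-16, 0, -10, -19]
  -16 vs larger child 0 at index 1, swap → [0, -16, -10, -19]
extract-max #6 returns 0:
  remove root 0; move last element -19 to root → [-19, -16, -10]
  -19 vs larger child -10 at index 2, swap → [-10, -16, -19]

[-10, -16, -19]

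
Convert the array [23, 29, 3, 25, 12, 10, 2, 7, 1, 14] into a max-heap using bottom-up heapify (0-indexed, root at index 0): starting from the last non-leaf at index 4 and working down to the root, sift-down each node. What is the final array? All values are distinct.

[29, 25, 10, 23, 14, 3, 2, 7, 1, 12]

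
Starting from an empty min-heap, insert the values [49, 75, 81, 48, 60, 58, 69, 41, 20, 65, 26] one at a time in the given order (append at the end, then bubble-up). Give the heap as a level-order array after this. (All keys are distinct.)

Insert 49:
  append 49 at index 0 → [49] (no swap needed)
Insert 75:
  append 75 at index 1 → [49, 75] (no swap needed)
Insert 81:
  append 81 at index 2 → [49, 75, 81] (no swap needed)
Insert 48:
  append 48 at index 3 → [49, 75, 81, 48]
  48 < parent 75 at index 1, swap → [49, 48, 81, 75]
  48 < parent 49 at index 0, swap → [48, 49, 81, 75]
Insert 60:
  append 60 at index 4 → [48, 49, 81, 75, 60] (no swap needed)
Insert 58:
  append 58 at index 5 → [48, 49, 81, 75, 60, 58]
  58 < parent 81 at index 2, swap → [48, 49, 58, 75, 60, 81]
Insert 69:
  append 69 at index 6 → [48, 49, 58, 75, 60, 81, 69] (no swap needed)
Insert 41:
  append 41 at index 7 → [48, 49, 58, 75, 60, 81, 69, 41]
  41 < parent 75 at index 3, swap → [48, 49, 58, 41, 60, 81, 69, 75]
  41 < parent 49 at index 1, swap → [48, 41, 58, 49, 60, 81, 69, 75]
  41 < parent 48 at index 0, swap → [41, 48, 58, 49, 60, 81, 69, 75]
Insert 20:
  append 20 at index 8 → [41, 48, 58, 49, 60, 81, 69, 75, 20]
  20 < parent 49 at index 3, swap → [41, 48, 58, 20, 60, 81, 69, 75, 49]
  20 < parent 48 at index 1, swap → [41, 20, 58, 48, 60, 81, 69, 75, 49]
  20 < parent 41 at index 0, swap → [20, 41, 58, 48, 60, 81, 69, 75, 49]
Insert 65:
  append 65 at index 9 → [20, 41, 58, 48, 60, 81, 69, 75, 49, 65] (no swap needed)
Insert 26:
  append 26 at index 10 → [20, 41, 58, 48, 60, 81, 69, 75, 49, 65, 26]
  26 < parent 60 at index 4, swap → [20, 41, 58, 48, 26, 81, 69, 75, 49, 65, 60]
  26 < parent 41 at index 1, swap → [20, 26, 58, 48, 41, 81, 69, 75, 49, 65, 60]

[20, 26, 58, 48, 41, 81, 69, 75, 49, 65, 60]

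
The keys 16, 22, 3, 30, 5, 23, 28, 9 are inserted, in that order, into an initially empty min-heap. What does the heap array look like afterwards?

[3, 5, 16, 9, 22, 23, 28, 30]

Insert 16:
  append 16 at index 0 → [16] (no swap needed)
Insert 22:
  append 22 at index 1 → [16, 22] (no swap needed)
Insert 3:
  append 3 at index 2 → [16, 22, 3]
  3 < parent 16 at index 0, swap → [3, 22, 16]
Insert 30:
  append 30 at index 3 → [3, 22, 16, 30] (no swap needed)
Insert 5:
  append 5 at index 4 → [3, 22, 16, 30, 5]
  5 < parent 22 at index 1, swap → [3, 5, 16, 30, 22]
Insert 23:
  append 23 at index 5 → [3, 5, 16, 30, 22, 23] (no swap needed)
Insert 28:
  append 28 at index 6 → [3, 5, 16, 30, 22, 23, 28] (no swap needed)
Insert 9:
  append 9 at index 7 → [3, 5, 16, 30, 22, 23, 28, 9]
  9 < parent 30 at index 3, swap → [3, 5, 16, 9, 22, 23, 28, 30]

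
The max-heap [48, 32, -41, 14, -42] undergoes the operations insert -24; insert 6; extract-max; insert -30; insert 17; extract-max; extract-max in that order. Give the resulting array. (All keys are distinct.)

insert -24:
  append -24 at index 5 → [48, 32, -41, 14, -42, -24]
  -24 > parent -41 at index 2, swap → [48, 32, -24, 14, -42, -41]
insert 6:
  append 6 at index 6 → [48, 32, -24, 14, -42, -41, 6]
  6 > parent -24 at index 2, swap → [48, 32, 6, 14, -42, -41, -24]
extract-max → returns 48:
  remove root 48; move last element -24 to root → [-24, 32, 6, 14, -42, -41]
  -24 vs larger child 32 at index 1, swap → [32, -24, 6, 14, -42, -41]
  -24 vs larger child 14 at index 3, swap → [32, 14, 6, -24, -42, -41]
insert -30:
  append -30 at index 6 → [32, 14, 6, -24, -42, -41, -30] (no swap needed)
insert 17:
  append 17 at index 7 → [32, 14, 6, -24, -42, -41, -30, 17]
  17 > parent -24 at index 3, swap → [32, 14, 6, 17, -42, -41, -30, -24]
  17 > parent 14 at index 1, swap → [32, 17, 6, 14, -42, -41, -30, -24]
extract-max → returns 32:
  remove root 32; move last element -24 to root → [-24, 17, 6, 14, -42, -41, -30]
  -24 vs larger child 17 at index 1, swap → [17, -24, 6, 14, -42, -41, -30]
  -24 vs larger child 14 at index 3, swap → [17, 14, 6, -24, -42, -41, -30]
extract-max → returns 17:
  remove root 17; move last element -30 to root → [-30, 14, 6, -24, -42, -41]
  -30 vs larger child 14 at index 1, swap → [14, -30, 6, -24, -42, -41]
  -30 vs larger child -24 at index 3, swap → [14, -24, 6, -30, -42, -41]

[14, -24, 6, -30, -42, -41]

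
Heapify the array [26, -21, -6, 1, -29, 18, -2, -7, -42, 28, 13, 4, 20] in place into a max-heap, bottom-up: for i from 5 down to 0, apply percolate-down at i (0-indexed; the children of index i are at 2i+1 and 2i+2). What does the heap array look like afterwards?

sift down from index 5:
  18 vs larger child 20 at index 12, swap → [26, -21, -6, 1, -29, 20, -2, -7, -42, 28, 13, 4, 18]
sift down from index 4:
  -29 vs larger child 28 at index 9, swap → [26, -21, -6, 1, 28, 20, -2, -7, -42, -29, 13, 4, 18]
sift down from index 3: already satisfies heap property
sift down from index 2:
  -6 vs larger child 20 at index 5, swap → [26, -21, 20, 1, 28, -6, -2, -7, -42, -29, 13, 4, 18]
  -6 vs larger child 18 at index 12, swap → [26, -21, 20, 1, 28, 18, -2, -7, -42, -29, 13, 4, -6]
sift down from index 1:
  -21 vs larger child 28 at index 4, swap → [26, 28, 20, 1, -21, 18, -2, -7, -42, -29, 13, 4, -6]
  -21 vs larger child 13 at index 10, swap → [26, 28, 20, 1, 13, 18, -2, -7, -42, -29, -21, 4, -6]
sift down from index 0:
  26 vs larger child 28 at index 1, swap → [28, 26, 20, 1, 13, 18, -2, -7, -42, -29, -21, 4, -6]

[28, 26, 20, 1, 13, 18, -2, -7, -42, -29, -21, 4, -6]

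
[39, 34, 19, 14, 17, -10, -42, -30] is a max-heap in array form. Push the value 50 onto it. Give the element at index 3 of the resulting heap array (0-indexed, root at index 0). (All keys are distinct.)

append 50 at index 8 → [39, 34, 19, 14, 17, -10, -42, -30, 50]
50 > parent 14 at index 3, swap → [39, 34, 19, 50, 17, -10, -42, -30, 14]
50 > parent 34 at index 1, swap → [39, 50, 19, 34, 17, -10, -42, -30, 14]
50 > parent 39 at index 0, swap → [50, 39, 19, 34, 17, -10, -42, -30, 14]
resulting array: [50, 39, 19, 34, 17, -10, -42, -30, 14]

34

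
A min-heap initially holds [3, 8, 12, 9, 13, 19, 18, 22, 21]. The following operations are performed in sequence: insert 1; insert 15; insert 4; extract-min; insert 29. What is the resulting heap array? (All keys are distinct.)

insert 1:
  append 1 at index 9 → [3, 8, 12, 9, 13, 19, 18, 22, 21, 1]
  1 < parent 13 at index 4, swap → [3, 8, 12, 9, 1, 19, 18, 22, 21, 13]
  1 < parent 8 at index 1, swap → [3, 1, 12, 9, 8, 19, 18, 22, 21, 13]
  1 < parent 3 at index 0, swap → [1, 3, 12, 9, 8, 19, 18, 22, 21, 13]
insert 15:
  append 15 at index 10 → [1, 3, 12, 9, 8, 19, 18, 22, 21, 13, 15] (no swap needed)
insert 4:
  append 4 at index 11 → [1, 3, 12, 9, 8, 19, 18, 22, 21, 13, 15, 4]
  4 < parent 19 at index 5, swap → [1, 3, 12, 9, 8, 4, 18, 22, 21, 13, 15, 19]
  4 < parent 12 at index 2, swap → [1, 3, 4, 9, 8, 12, 18, 22, 21, 13, 15, 19]
extract-min → returns 1:
  remove root 1; move last element 19 to root → [19, 3, 4, 9, 8, 12, 18, 22, 21, 13, 15]
  19 vs smaller child 3 at index 1, swap → [3, 19, 4, 9, 8, 12, 18, 22, 21, 13, 15]
  19 vs smaller child 8 at index 4, swap → [3, 8, 4, 9, 19, 12, 18, 22, 21, 13, 15]
  19 vs smaller child 13 at index 9, swap → [3, 8, 4, 9, 13, 12, 18, 22, 21, 19, 15]
insert 29:
  append 29 at index 11 → [3, 8, 4, 9, 13, 12, 18, 22, 21, 19, 15, 29] (no swap needed)

[3, 8, 4, 9, 13, 12, 18, 22, 21, 19, 15, 29]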